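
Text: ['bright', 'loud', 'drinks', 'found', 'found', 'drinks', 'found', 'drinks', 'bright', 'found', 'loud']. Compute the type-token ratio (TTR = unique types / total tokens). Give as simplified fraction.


Tokens: 11
Unique types: ('bright', 'drinks', 'found', 'loud') = 4
TTR = 4/11
Already in lowest terms.

4/11


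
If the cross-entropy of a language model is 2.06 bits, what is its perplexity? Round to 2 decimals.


Perplexity formula: PP = 2^H
H = 2.06
PP = 2^2.06
Decompose: 2^2.06 = 2^2 * 2^0.06
2^2 = 4, 2^0.06 ~ 1.0424658
PP ~ 4 * 1.0424658 = 4.1698632
Rounded to 2 decimals: 4.17

4.17


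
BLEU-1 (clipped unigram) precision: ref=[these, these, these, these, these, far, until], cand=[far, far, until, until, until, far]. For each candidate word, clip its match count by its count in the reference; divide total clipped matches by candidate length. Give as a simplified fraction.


Reference word counts: {'far': 1, 'these': 5, 'until': 1}
Checking each candidate word (with clipping):
  'far' -> in reference (ref count 1, used 1/1) -> match (matches: 1)
  'far' -> ref count 1 already used up (1/1) -> clipped, no match (matches: 1)
  'until' -> in reference (ref count 1, used 1/1) -> match (matches: 2)
  'until' -> ref count 1 already used up (1/1) -> clipped, no match (matches: 2)
  'until' -> ref count 1 already used up (1/1) -> clipped, no match (matches: 2)
  'far' -> ref count 1 already used up (1/1) -> clipped, no match (matches: 2)
Clipped matches: 2, Candidate length: 6
Precision = 2/6 = 1/3

1/3


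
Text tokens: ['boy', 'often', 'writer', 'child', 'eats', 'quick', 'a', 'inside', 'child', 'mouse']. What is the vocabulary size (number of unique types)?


Listing all tokens and tracking unique types:
  Token 1: 'boy' -> NEW (unique so far: 1)
  Token 2: 'often' -> NEW (unique so far: 2)
  Token 3: 'writer' -> NEW (unique so far: 3)
  Token 4: 'child' -> NEW (unique so far: 4)
  Token 5: 'eats' -> NEW (unique so far: 5)
  Token 6: 'quick' -> NEW (unique so far: 6)
  Token 7: 'a' -> NEW (unique so far: 7)
  Token 8: 'inside' -> NEW (unique so far: 8)
  Token 9: 'child' -> duplicate (unique so far: 8)
  Token 10: 'mouse' -> NEW (unique so far: 9)
Unique types: ('a', 'boy', 'child', 'eats', 'inside', 'mouse', 'often', 'quick', 'writer')
Vocabulary size: 9

9


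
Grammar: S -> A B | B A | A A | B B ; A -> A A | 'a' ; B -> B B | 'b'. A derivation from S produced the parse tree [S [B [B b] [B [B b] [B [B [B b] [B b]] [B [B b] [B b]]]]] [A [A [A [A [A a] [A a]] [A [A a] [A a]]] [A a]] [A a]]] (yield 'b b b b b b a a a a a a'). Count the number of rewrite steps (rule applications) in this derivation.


Every bracketed nonterminal node [X ...] in the tree is produced by exactly one rule application.
Reading the tree off as a leftmost derivation:
  Step 1: S  =>  B A   (applied S -> B A)
  Step 2: B A  =>  B B A   (applied B -> B B)
  Step 3: B B A  =>  b B A   (applied B -> b)
  Step 4: b B A  =>  b B B A   (applied B -> B B)
  Step 5: b B B A  =>  b b B A   (applied B -> b)
  Step 6: b b B A  =>  b b B B A   (applied B -> B B)
  Step 7: b b B B A  =>  b b B B B A   (applied B -> B B)
  Step 8: b b B B B A  =>  b b b B B A   (applied B -> b)
  Step 9: b b b B B A  =>  b b b b B A   (applied B -> b)
  Step 10: b b b b B A  =>  b b b b B B A   (applied B -> B B)
  Step 11: b b b b B B A  =>  b b b b b B A   (applied B -> b)
  Step 12: b b b b b B A  =>  b b b b b b A   (applied B -> b)
  Step 13: b b b b b b A  =>  b b b b b b A A   (applied A -> A A)
  Step 14: b b b b b b A A  =>  b b b b b b A A A   (applied A -> A A)
  Step 15: b b b b b b A A A  =>  b b b b b b A A A A   (applied A -> A A)
  Step 16: b b b b b b A A A A  =>  b b b b b b A A A A A   (applied A -> A A)
  Step 17: b b b b b b A A A A A  =>  b b b b b b a A A A A   (applied A -> a)
  Step 18: b b b b b b a A A A A  =>  b b b b b b a a A A A   (applied A -> a)
  Step 19: b b b b b b a a A A A  =>  b b b b b b a a A A A A   (applied A -> A A)
  Step 20: b b b b b b a a A A A A  =>  b b b b b b a a a A A A   (applied A -> a)
  Step 21: b b b b b b a a a A A A  =>  b b b b b b a a a a A A   (applied A -> a)
  Step 22: b b b b b b a a a a A A  =>  b b b b b b a a a a a A   (applied A -> a)
  Step 23: b b b b b b a a a a a A  =>  b b b b b b a a a a a a   (applied A -> a)
Final yield: b b b b b b a a a a a a
Total rewrite steps: 23

23


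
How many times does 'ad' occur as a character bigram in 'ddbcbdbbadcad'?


Scanning 'ddbcbdbbadcad' for bigram 'ad':
  Position 0: 'dd' -> no
  Position 1: 'db' -> no
  Position 2: 'bc' -> no
  Position 3: 'cb' -> no
  Position 4: 'bd' -> no
  Position 5: 'db' -> no
  Position 6: 'bb' -> no
  Position 7: 'ba' -> no
  Position 8: 'ad' -> MATCH
  Position 9: 'dc' -> no
  Position 10: 'ca' -> no
  Position 11: 'ad' -> MATCH
Total matches: 2

2


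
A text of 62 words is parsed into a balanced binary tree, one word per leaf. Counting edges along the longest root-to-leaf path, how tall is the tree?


In a balanced binary tree with n leaves the deepest leaf is ceil(log2(n)) edges below the root.
log2(62) = 5.9542
ceil(5.9542) = 6
height (edges) = 6

6


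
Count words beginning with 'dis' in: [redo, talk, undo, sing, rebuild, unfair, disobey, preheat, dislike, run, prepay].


Checking each word for prefix 'dis':
  'redo' -> no (count: 0)
  'talk' -> no (count: 0)
  'undo' -> no (count: 0)
  'sing' -> no (count: 0)
  'rebuild' -> no (count: 0)
  'unfair' -> no (count: 0)
  'disobey' -> YES, starts with 'dis' (count: 1)
  'preheat' -> no (count: 1)
  'dislike' -> YES, starts with 'dis' (count: 2)
  'run' -> no (count: 2)
  'prepay' -> no (count: 2)
Total with prefix 'dis': 2

2


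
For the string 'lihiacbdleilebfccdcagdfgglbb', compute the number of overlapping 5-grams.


String 'lihiacbdleilebfccdcagdfgglbb' has length L = 28.
Number of overlapping n-grams = L - n + 1
Substituting: 28 - 5 + 1 = 24

24


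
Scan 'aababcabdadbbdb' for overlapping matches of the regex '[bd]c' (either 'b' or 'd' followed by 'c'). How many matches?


Pattern: [bd]c means either 'b' or 'd' followed by 'c'.
Scanning 'aababcabdadbbdb' position-by-position:
  Pos 0: window 'aa' -> no
  Pos 1: window 'ab' -> no
  Pos 2: window 'ba' -> no
  Pos 3: window 'ab' -> no
  Pos 4: window 'bc' -> MATCH
  Pos 5: window 'ca' -> no
  Pos 6: window 'ab' -> no
  Pos 7: window 'bd' -> no
  Pos 8: window 'da' -> no
  Pos 9: window 'ad' -> no
  Pos 10: window 'db' -> no
  Pos 11: window 'bb' -> no
  Pos 12: window 'bd' -> no
  Pos 13: window 'db' -> no
  Pos 14: window 'b' -> no
Total matches: 1

1


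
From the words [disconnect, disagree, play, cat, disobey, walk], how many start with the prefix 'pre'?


Checking each word for prefix 'pre':
  'disconnect' -> no (count: 0)
  'disagree' -> no (count: 0)
  'play' -> no (count: 0)
  'cat' -> no (count: 0)
  'disobey' -> no (count: 0)
  'walk' -> no (count: 0)
Total with prefix 'pre': 0

0


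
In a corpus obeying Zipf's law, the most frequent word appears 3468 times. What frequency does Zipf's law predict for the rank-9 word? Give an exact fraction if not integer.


Zipf's law: freq(rank) = f1 / rank
f1 = 3468, rank = 9
freq = 3468 / 9
GCD(3468, 9) = 3
Simplified: 1156/3

1156/3


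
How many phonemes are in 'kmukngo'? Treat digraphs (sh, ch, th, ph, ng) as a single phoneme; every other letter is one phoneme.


Parsing 'kmukngo' greedily, digraphs first:
  'k' -> consonant phoneme (phonemes so far: 1)
  'm' -> consonant phoneme (phonemes so far: 2)
  'u' -> vowel phoneme (phonemes so far: 3)
  'k' -> consonant phoneme (phonemes so far: 4)
  'ng' -> digraph (1 consonant phoneme) (phonemes so far: 5)
  'o' -> vowel phoneme (phonemes so far: 6)
Total phonemes: 6

6


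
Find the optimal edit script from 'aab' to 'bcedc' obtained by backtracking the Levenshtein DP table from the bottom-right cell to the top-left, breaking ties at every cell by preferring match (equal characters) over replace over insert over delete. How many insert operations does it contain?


Edit distance = 5. Backtracking from cell (3, 5) with preference match > replace > insert > delete,
then listing the resulting alignment 'aab' -> 'bcedc' left to right:
  Step 1: insert 'b' [insertion #1]
  Step 2: insert 'c' [insertion #2]
  Step 3: replace a->e
  Step 4: replace a->d
  Step 5: replace b->c
Total insertions: 2

2


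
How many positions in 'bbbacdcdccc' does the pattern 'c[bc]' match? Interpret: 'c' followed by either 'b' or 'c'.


Pattern: c[bc] means 'c' followed by either 'b' or 'c'.
Scanning 'bbbacdcdccc' position-by-position:
  Pos 0: window 'bb' -> no
  Pos 1: window 'bb' -> no
  Pos 2: window 'ba' -> no
  Pos 3: window 'ac' -> no
  Pos 4: window 'cd' -> no
  Pos 5: window 'dc' -> no
  Pos 6: window 'cd' -> no
  Pos 7: window 'dc' -> no
  Pos 8: window 'cc' -> MATCH
  Pos 9: window 'cc' -> MATCH
  Pos 10: window 'c' -> no
Total matches: 2

2


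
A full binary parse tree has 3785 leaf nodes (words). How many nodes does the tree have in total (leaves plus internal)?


Leaf nodes (terminals): 3785
Internal nodes = n - 1 = 3785 - 1 = 3784
Total = leaves + internal = 3785 + 3784 = 7569

7569


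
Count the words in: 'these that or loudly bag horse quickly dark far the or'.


Counting words by splitting on spaces:
  Word 1: 'these'
  Word 2: 'that'
  Word 3: 'or'
  Word 4: 'loudly'
  Word 5: 'bag'
  Word 6: 'horse'
  Word 7: 'quickly'
  Word 8: 'dark'
  Word 9: 'far'
  Word 10: 'the'
  Word 11: 'or'
Total words: 11

11


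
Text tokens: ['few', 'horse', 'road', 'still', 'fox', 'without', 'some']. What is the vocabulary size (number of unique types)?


Listing all tokens and tracking unique types:
  Token 1: 'few' -> NEW (unique so far: 1)
  Token 2: 'horse' -> NEW (unique so far: 2)
  Token 3: 'road' -> NEW (unique so far: 3)
  Token 4: 'still' -> NEW (unique so far: 4)
  Token 5: 'fox' -> NEW (unique so far: 5)
  Token 6: 'without' -> NEW (unique so far: 6)
  Token 7: 'some' -> NEW (unique so far: 7)
Unique types: ('few', 'fox', 'horse', 'road', 'some', 'still', 'without')
Vocabulary size: 7

7


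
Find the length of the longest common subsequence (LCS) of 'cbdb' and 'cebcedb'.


DP table for LCS of 'cbdb' and 'cebcedb':
       c  e  b  c  e  d  b
    0  0  0  0  0  0  0  0
  c 0  1  1  1  1  1  1  1
  b 0  1  1  2  2  2  2  2
  d 0  1  1  2  2  2  3  3
  b 0  1  1  2  2  2  3  4
LCS: 'cbdb'
LCS length = 4

4


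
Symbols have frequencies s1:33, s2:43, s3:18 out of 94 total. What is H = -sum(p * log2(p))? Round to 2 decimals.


Computing entropy H = -sum(p_i * log2(p_i)):
  s1: p = 33/94 = 0.3511, -p*log2(p) = 0.5302
  s2: p = 43/94 = 0.4574, -p*log2(p) = 0.5161
  s3: p = 18/94 = 0.1915, -p*log2(p) = 0.4566
H = sum of terms = 1.5029
Rounded to 2 decimals: 1.50

1.50


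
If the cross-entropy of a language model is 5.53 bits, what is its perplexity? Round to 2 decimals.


Perplexity formula: PP = 2^H
H = 5.53
PP = 2^5.53
Decompose: 2^5.53 = 2^5 * 2^0.53
2^5 = 32, 2^0.53 ~ 1.4439292
PP ~ 32 * 1.4439292 = 46.2057344
Rounded to 2 decimals: 46.21

46.21


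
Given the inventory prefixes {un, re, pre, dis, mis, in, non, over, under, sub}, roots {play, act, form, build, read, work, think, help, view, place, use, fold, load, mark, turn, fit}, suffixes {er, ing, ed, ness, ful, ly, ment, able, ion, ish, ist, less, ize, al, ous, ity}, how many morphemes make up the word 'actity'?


Segmenting 'actity' against the inventory:
  'act' -> root (morpheme 1)
  'ity' -> suffix (morpheme 2)
Total morphemes: 2

2


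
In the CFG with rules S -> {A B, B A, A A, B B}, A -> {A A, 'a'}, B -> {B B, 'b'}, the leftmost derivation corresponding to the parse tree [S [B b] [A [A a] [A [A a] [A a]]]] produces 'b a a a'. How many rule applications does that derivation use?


Every bracketed nonterminal node [X ...] in the tree is produced by exactly one rule application.
Reading the tree off as a leftmost derivation:
  Step 1: S  =>  B A   (applied S -> B A)
  Step 2: B A  =>  b A   (applied B -> b)
  Step 3: b A  =>  b A A   (applied A -> A A)
  Step 4: b A A  =>  b a A   (applied A -> a)
  Step 5: b a A  =>  b a A A   (applied A -> A A)
  Step 6: b a A A  =>  b a a A   (applied A -> a)
  Step 7: b a a A  =>  b a a a   (applied A -> a)
Final yield: b a a a
Total rewrite steps: 7

7


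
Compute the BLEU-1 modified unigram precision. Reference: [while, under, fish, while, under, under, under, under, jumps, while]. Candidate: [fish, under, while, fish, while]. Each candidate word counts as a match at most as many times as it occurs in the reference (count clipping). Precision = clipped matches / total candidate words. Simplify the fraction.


Reference word counts: {'fish': 1, 'jumps': 1, 'under': 5, 'while': 3}
Checking each candidate word (with clipping):
  'fish' -> in reference (ref count 1, used 1/1) -> match (matches: 1)
  'under' -> in reference (ref count 5, used 1/5) -> match (matches: 2)
  'while' -> in reference (ref count 3, used 1/3) -> match (matches: 3)
  'fish' -> ref count 1 already used up (1/1) -> clipped, no match (matches: 3)
  'while' -> in reference (ref count 3, used 2/3) -> match (matches: 4)
Clipped matches: 4, Candidate length: 5
Precision = 4/5

4/5


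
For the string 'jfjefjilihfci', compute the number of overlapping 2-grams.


String 'jfjefjilihfci' has length L = 13.
Number of overlapping n-grams = L - n + 1
Substituting: 13 - 2 + 1 = 12

12


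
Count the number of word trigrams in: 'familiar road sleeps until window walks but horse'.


Word trigrams from [8] words:
  Trigram 1: (familiar road sleeps)
  Trigram 2: (road sleeps until)
  Trigram 3: (sleeps until window)
  Trigram 4: (until window walks)
  Trigram 5: (window walks but)
  Trigram 6: (walks but horse)
Total word trigrams: 8 - 2 = 6

6


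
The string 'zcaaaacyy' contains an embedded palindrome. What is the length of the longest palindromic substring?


Scanning 'zcaaaacyy' for palindromic substrings.
Substring at positions 1-6: 'caaaac'.
Check: reverse('caaaac') = 'caaaac' -> palindrome confirmed.
Neighbouring characters ('z' / 'y') break symmetry, so it cannot extend further.
No longer palindromic substring exists; longest length = 6

6


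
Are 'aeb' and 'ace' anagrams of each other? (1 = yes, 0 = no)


Sort characters of 'aeb': 'abe'
Sort characters of 'ace': 'ace'
Sorted forms differ -> they are NOT anagrams
Result: 0

0


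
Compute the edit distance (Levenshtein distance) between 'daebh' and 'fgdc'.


Building DP table for s1='daebh' (len 5) and s2='fgdc' (len 4):
       f  g  d  c
    0  1  2  3  4
  d 1  1  2  2  3
  a 2  2  2  3  3
  e 3  3  3  3  4
  b 4  4  4  4  4
  h 5  5  5  5  5
Edit distance = dp[5][4] = 5

5


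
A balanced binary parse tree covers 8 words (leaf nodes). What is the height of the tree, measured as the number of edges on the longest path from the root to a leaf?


In a balanced binary tree with n leaves the deepest leaf is ceil(log2(n)) edges below the root.
log2(8) = 3.0000
ceil(3.0000) = 3
height (edges) = 3

3


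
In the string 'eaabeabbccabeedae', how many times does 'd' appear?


Scanning 'eaabeabbccabeedae' for 'd':
  Position 14: 'd' -> MATCH (count: 1)
Total occurrences of 'd': 1

1


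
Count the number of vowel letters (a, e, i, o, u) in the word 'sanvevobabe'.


Scanning each character of 'sanvevobabe':
  Position 1: 's' -> consonant (running count: 0)
  Position 2: 'a' -> vowel (running count: 1)
  Position 3: 'n' -> consonant (running count: 1)
  Position 4: 'v' -> consonant (running count: 1)
  Position 5: 'e' -> vowel (running count: 2)
  Position 6: 'v' -> consonant (running count: 2)
  Position 7: 'o' -> vowel (running count: 3)
  Position 8: 'b' -> consonant (running count: 3)
  Position 9: 'a' -> vowel (running count: 4)
  Position 10: 'b' -> consonant (running count: 4)
  Position 11: 'e' -> vowel (running count: 5)
Total vowels: 5

5


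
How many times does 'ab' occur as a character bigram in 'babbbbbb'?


Scanning 'babbbbbb' for bigram 'ab':
  Position 0: 'ba' -> no
  Position 1: 'ab' -> MATCH
  Position 2: 'bb' -> no
  Position 3: 'bb' -> no
  Position 4: 'bb' -> no
  Position 5: 'bb' -> no
  Position 6: 'bb' -> no
Total matches: 1

1


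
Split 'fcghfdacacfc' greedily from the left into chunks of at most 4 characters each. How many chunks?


'fcghfdacacfc' has 12 characters.
Chunking with max size 4:
  Chunk 1: 'fcgh' (positions 0-3)
  Chunk 2: 'fdac' (positions 4-7)
  Chunk 3: 'acfc' (positions 8-11)
Total chunks: ceil(12 / 4) = 3

3


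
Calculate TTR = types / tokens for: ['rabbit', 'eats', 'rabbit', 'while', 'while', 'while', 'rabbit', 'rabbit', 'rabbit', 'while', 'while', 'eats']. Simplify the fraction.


Tokens: 12
Unique types: ('eats', 'rabbit', 'while') = 3
TTR = 3/12
Simplify: divide both by 3 -> 1/4
TTR = 1/4

1/4


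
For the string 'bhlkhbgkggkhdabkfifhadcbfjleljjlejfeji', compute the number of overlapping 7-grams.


String 'bhlkhbgkggkhdabkfifhadcbfjleljjlejfeji' has length L = 38.
Number of overlapping n-grams = L - n + 1
Substituting: 38 - 7 + 1 = 32

32


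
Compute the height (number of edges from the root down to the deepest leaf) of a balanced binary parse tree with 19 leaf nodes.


In a balanced binary tree with n leaves the deepest leaf is ceil(log2(n)) edges below the root.
log2(19) = 4.2479
ceil(4.2479) = 5
height (edges) = 5

5


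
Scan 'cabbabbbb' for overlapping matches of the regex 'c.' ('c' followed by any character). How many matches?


Pattern: c. means 'c' followed by any character.
Scanning 'cabbabbbb' position-by-position:
  Pos 0: window 'ca' -> MATCH
  Pos 1: window 'ab' -> no
  Pos 2: window 'bb' -> no
  Pos 3: window 'ba' -> no
  Pos 4: window 'ab' -> no
  Pos 5: window 'bb' -> no
  Pos 6: window 'bb' -> no
  Pos 7: window 'bb' -> no
  Pos 8: window 'b' -> no
Total matches: 1

1


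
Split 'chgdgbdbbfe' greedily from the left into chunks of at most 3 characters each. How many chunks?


'chgdgbdbbfe' has 11 characters.
Chunking with max size 3:
  Chunk 1: 'chg' (positions 0-2)
  Chunk 2: 'dgb' (positions 3-5)
  Chunk 3: 'dbb' (positions 6-8)
  Chunk 4: 'fe' (positions 9-10)
Total chunks: ceil(11 / 3) = 4

4


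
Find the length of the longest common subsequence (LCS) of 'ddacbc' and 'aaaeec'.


DP table for LCS of 'ddacbc' and 'aaaeec':
       a  a  a  e  e  c
    0  0  0  0  0  0  0
  d 0  0  0  0  0  0  0
  d 0  0  0  0  0  0  0
  a 0  1  1  1  1  1  1
  c 0  1  1  1  1  1  2
  b 0  1  1  1  1  1  2
  c 0  1  1  1  1  1  2
LCS: 'ac'
LCS length = 2

2


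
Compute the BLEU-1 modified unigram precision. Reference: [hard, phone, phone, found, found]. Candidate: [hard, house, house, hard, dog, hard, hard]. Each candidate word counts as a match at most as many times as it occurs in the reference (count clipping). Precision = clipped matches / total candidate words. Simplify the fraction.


Reference word counts: {'found': 2, 'hard': 1, 'phone': 2}
Checking each candidate word (with clipping):
  'hard' -> in reference (ref count 1, used 1/1) -> match (matches: 1)
  'house' -> not in reference -> no match (matches: 1)
  'house' -> not in reference -> no match (matches: 1)
  'hard' -> ref count 1 already used up (1/1) -> clipped, no match (matches: 1)
  'dog' -> not in reference -> no match (matches: 1)
  'hard' -> ref count 1 already used up (1/1) -> clipped, no match (matches: 1)
  'hard' -> ref count 1 already used up (1/1) -> clipped, no match (matches: 1)
Clipped matches: 1, Candidate length: 7
Precision = 1/7

1/7


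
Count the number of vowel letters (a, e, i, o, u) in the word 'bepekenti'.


Scanning each character of 'bepekenti':
  Position 1: 'b' -> consonant (running count: 0)
  Position 2: 'e' -> vowel (running count: 1)
  Position 3: 'p' -> consonant (running count: 1)
  Position 4: 'e' -> vowel (running count: 2)
  Position 5: 'k' -> consonant (running count: 2)
  Position 6: 'e' -> vowel (running count: 3)
  Position 7: 'n' -> consonant (running count: 3)
  Position 8: 't' -> consonant (running count: 3)
  Position 9: 'i' -> vowel (running count: 4)
Total vowels: 4

4


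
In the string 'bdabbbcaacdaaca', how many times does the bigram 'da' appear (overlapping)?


Scanning 'bdabbbcaacdaaca' for bigram 'da':
  Position 0: 'bd' -> no
  Position 1: 'da' -> MATCH
  Position 2: 'ab' -> no
  Position 3: 'bb' -> no
  Position 4: 'bb' -> no
  Position 5: 'bc' -> no
  Position 6: 'ca' -> no
  Position 7: 'aa' -> no
  Position 8: 'ac' -> no
  Position 9: 'cd' -> no
  Position 10: 'da' -> MATCH
  Position 11: 'aa' -> no
  Position 12: 'ac' -> no
  Position 13: 'ca' -> no
Total matches: 2

2


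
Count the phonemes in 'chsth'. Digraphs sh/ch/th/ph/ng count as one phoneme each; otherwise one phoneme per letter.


Parsing 'chsth' greedily, digraphs first:
  'ch' -> digraph (1 consonant phoneme) (phonemes so far: 1)
  's' -> consonant phoneme (phonemes so far: 2)
  'th' -> digraph (1 consonant phoneme) (phonemes so far: 3)
Total phonemes: 3

3


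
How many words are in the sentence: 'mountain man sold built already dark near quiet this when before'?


Counting words by splitting on spaces:
  Word 1: 'mountain'
  Word 2: 'man'
  Word 3: 'sold'
  Word 4: 'built'
  Word 5: 'already'
  Word 6: 'dark'
  Word 7: 'near'
  Word 8: 'quiet'
  Word 9: 'this'
  Word 10: 'when'
  Word 11: 'before'
Total words: 11

11


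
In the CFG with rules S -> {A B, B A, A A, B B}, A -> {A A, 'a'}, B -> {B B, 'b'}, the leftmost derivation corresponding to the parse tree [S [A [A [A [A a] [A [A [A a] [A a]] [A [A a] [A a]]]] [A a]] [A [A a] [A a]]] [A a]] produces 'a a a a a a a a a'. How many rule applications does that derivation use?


Every bracketed nonterminal node [X ...] in the tree is produced by exactly one rule application.
Reading the tree off as a leftmost derivation:
  Step 1: S  =>  A A   (applied S -> A A)
  Step 2: A A  =>  A A A   (applied A -> A A)
  Step 3: A A A  =>  A A A A   (applied A -> A A)
  Step 4: A A A A  =>  A A A A A   (applied A -> A A)
  Step 5: A A A A A  =>  a A A A A   (applied A -> a)
  Step 6: a A A A A  =>  a A A A A A   (applied A -> A A)
  Step 7: a A A A A A  =>  a A A A A A A   (applied A -> A A)
  Step 8: a A A A A A A  =>  a a A A A A A   (applied A -> a)
  Step 9: a a A A A A A  =>  a a a A A A A   (applied A -> a)
  Step 10: a a a A A A A  =>  a a a A A A A A   (applied A -> A A)
  Step 11: a a a A A A A A  =>  a a a a A A A A   (applied A -> a)
  Step 12: a a a a A A A A  =>  a a a a a A A A   (applied A -> a)
  Step 13: a a a a a A A A  =>  a a a a a a A A   (applied A -> a)
  Step 14: a a a a a a A A  =>  a a a a a a A A A   (applied A -> A A)
  Step 15: a a a a a a A A A  =>  a a a a a a a A A   (applied A -> a)
  Step 16: a a a a a a a A A  =>  a a a a a a a a A   (applied A -> a)
  Step 17: a a a a a a a a A  =>  a a a a a a a a a   (applied A -> a)
Final yield: a a a a a a a a a
Total rewrite steps: 17

17


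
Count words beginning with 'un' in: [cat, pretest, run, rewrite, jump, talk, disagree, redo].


Checking each word for prefix 'un':
  'cat' -> no (count: 0)
  'pretest' -> no (count: 0)
  'run' -> no (count: 0)
  'rewrite' -> no (count: 0)
  'jump' -> no (count: 0)
  'talk' -> no (count: 0)
  'disagree' -> no (count: 0)
  'redo' -> no (count: 0)
Total with prefix 'un': 0

0


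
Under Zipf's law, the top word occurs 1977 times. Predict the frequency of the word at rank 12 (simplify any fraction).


Zipf's law: freq(rank) = f1 / rank
f1 = 1977, rank = 12
freq = 1977 / 12
GCD(1977, 12) = 3
Simplified: 659/4

659/4


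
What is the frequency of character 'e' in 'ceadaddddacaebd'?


Scanning 'ceadaddddacaebd' for 'e':
  Position 1: 'e' -> MATCH (count: 1)
  Position 12: 'e' -> MATCH (count: 2)
Total occurrences of 'e': 2

2


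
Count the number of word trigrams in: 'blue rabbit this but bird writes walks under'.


Word trigrams from [8] words:
  Trigram 1: (blue rabbit this)
  Trigram 2: (rabbit this but)
  Trigram 3: (this but bird)
  Trigram 4: (but bird writes)
  Trigram 5: (bird writes walks)
  Trigram 6: (writes walks under)
Total word trigrams: 8 - 2 = 6

6


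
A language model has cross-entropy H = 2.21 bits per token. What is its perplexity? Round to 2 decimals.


Perplexity formula: PP = 2^H
H = 2.21
PP = 2^2.21
Decompose: 2^2.21 = 2^2 * 2^0.21
2^2 = 4, 2^0.21 ~ 1.1566882
PP ~ 4 * 1.1566882 = 4.6267528
Rounded to 2 decimals: 4.63

4.63


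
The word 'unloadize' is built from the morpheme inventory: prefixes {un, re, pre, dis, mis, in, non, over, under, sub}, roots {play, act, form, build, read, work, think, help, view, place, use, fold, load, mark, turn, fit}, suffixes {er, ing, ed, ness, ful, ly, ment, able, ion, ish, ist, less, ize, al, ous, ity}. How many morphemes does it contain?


Segmenting 'unloadize' against the inventory:
  'un' -> prefix (morpheme 1)
  'load' -> root (morpheme 2)
  'ize' -> suffix (morpheme 3)
Total morphemes: 3

3


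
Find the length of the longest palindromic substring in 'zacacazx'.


Scanning 'zacacazx' for palindromic substrings.
Substring at positions 0-6: 'zacacaz'.
Check: reverse('zacacaz') = 'zacacaz' -> palindrome confirmed.
Neighbouring characters ('-' / 'x') break symmetry, so it cannot extend further.
No longer palindromic substring exists; longest length = 7

7


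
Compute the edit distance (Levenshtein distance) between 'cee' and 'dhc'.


Building DP table for s1='cee' (len 3) and s2='dhc' (len 3):
       d  h  c
    0  1  2  3
  c 1  1  2  2
  e 2  2  2  3
  e 3  3  3  3
Edit distance = dp[3][3] = 3

3


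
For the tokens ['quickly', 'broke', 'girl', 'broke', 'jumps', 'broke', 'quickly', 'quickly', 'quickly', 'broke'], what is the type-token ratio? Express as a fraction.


Tokens: 10
Unique types: ('broke', 'girl', 'jumps', 'quickly') = 4
TTR = 4/10
Simplify: divide both by 2 -> 2/5
TTR = 2/5

2/5


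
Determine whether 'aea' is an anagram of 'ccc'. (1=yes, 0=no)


Sort characters of 'aea': 'aae'
Sort characters of 'ccc': 'ccc'
Sorted forms differ -> they are NOT anagrams
Result: 0

0


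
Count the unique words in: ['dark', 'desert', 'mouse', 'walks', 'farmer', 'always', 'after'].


Listing all tokens and tracking unique types:
  Token 1: 'dark' -> NEW (unique so far: 1)
  Token 2: 'desert' -> NEW (unique so far: 2)
  Token 3: 'mouse' -> NEW (unique so far: 3)
  Token 4: 'walks' -> NEW (unique so far: 4)
  Token 5: 'farmer' -> NEW (unique so far: 5)
  Token 6: 'always' -> NEW (unique so far: 6)
  Token 7: 'after' -> NEW (unique so far: 7)
Unique types: ('after', 'always', 'dark', 'desert', 'farmer', 'mouse', 'walks')
Vocabulary size: 7

7


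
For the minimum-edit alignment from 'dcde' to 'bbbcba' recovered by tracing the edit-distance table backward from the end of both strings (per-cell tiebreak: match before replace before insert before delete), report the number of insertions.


Edit distance = 5. Backtracking from cell (4, 6) with preference match > replace > insert > delete,
then listing the resulting alignment 'dcde' -> 'bbbcba' left to right:
  Step 1: insert 'b' [insertion #1]
  Step 2: insert 'b' [insertion #2]
  Step 3: replace d->b
  Step 4: keep 'c'
  Step 5: replace d->b
  Step 6: replace e->a
Total insertions: 2

2


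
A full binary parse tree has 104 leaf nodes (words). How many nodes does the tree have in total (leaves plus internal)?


Leaf nodes (terminals): 104
Internal nodes = n - 1 = 104 - 1 = 103
Total = leaves + internal = 104 + 103 = 207

207


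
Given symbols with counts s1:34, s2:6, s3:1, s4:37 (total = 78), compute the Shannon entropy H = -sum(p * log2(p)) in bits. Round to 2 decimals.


Computing entropy H = -sum(p_i * log2(p_i)):
  s1: p = 34/78 = 0.4359, -p*log2(p) = 0.5222
  s2: p = 6/78 = 0.0769, -p*log2(p) = 0.2846
  s3: p = 1/78 = 0.0128, -p*log2(p) = 0.0806
  s4: p = 37/78 = 0.4744, -p*log2(p) = 0.5104
H = sum of terms = 1.3978
Rounded to 2 decimals: 1.40

1.40


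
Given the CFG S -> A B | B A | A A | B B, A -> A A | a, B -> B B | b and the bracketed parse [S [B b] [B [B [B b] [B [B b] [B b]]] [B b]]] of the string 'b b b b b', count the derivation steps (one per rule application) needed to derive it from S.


Every bracketed nonterminal node [X ...] in the tree is produced by exactly one rule application.
Reading the tree off as a leftmost derivation:
  Step 1: S  =>  B B   (applied S -> B B)
  Step 2: B B  =>  b B   (applied B -> b)
  Step 3: b B  =>  b B B   (applied B -> B B)
  Step 4: b B B  =>  b B B B   (applied B -> B B)
  Step 5: b B B B  =>  b b B B   (applied B -> b)
  Step 6: b b B B  =>  b b B B B   (applied B -> B B)
  Step 7: b b B B B  =>  b b b B B   (applied B -> b)
  Step 8: b b b B B  =>  b b b b B   (applied B -> b)
  Step 9: b b b b B  =>  b b b b b   (applied B -> b)
Final yield: b b b b b
Total rewrite steps: 9

9


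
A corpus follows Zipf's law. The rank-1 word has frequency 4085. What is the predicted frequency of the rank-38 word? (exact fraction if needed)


Zipf's law: freq(rank) = f1 / rank
f1 = 4085, rank = 38
freq = 4085 / 38
GCD(4085, 38) = 19
Simplified: 215/2

215/2


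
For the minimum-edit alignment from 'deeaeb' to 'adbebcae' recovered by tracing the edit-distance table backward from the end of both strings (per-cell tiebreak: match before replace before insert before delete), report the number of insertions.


Edit distance = 5. Backtracking from cell (6, 8) with preference match > replace > insert > delete,
then listing the resulting alignment 'deeaeb' -> 'adbebcae' left to right:
  Step 1: insert 'a' [insertion #1]
  Step 2: keep 'd'
  Step 3: insert 'b' [insertion #2]
  Step 4: keep 'e'
  Step 5: insert 'b' [insertion #3]
  Step 6: replace e->c
  Step 7: keep 'a'
  Step 8: keep 'e'
  Step 9: delete 'b'
Total insertions: 3

3


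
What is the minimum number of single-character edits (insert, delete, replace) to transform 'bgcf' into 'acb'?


Building DP table for s1='bgcf' (len 4) and s2='acb' (len 3):
       a  c  b
    0  1  2  3
  b 1  1  2  2
  g 2  2  2  3
  c 3  3  2  3
  f 4  4  3  3
Edit distance = dp[4][3] = 3

3


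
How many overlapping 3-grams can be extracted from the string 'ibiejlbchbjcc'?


String 'ibiejlbchbjcc' has length L = 13.
Number of overlapping n-grams = L - n + 1
Substituting: 13 - 3 + 1 = 11

11


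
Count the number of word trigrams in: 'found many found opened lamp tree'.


Word trigrams from [6] words:
  Trigram 1: (found many found)
  Trigram 2: (many found opened)
  Trigram 3: (found opened lamp)
  Trigram 4: (opened lamp tree)
Total word trigrams: 6 - 2 = 4

4


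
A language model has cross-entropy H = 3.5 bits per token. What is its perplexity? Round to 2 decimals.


Perplexity formula: PP = 2^H
H = 3.5
PP = 2^3.5
Decompose: 2^3.5 = 2^3 * 2^0.5 = 2^3 * sqrt(2)
2^3 = 8, sqrt(2) ~ 1.4142136
PP ~ 8 * 1.4142136 = 11.3137088
Rounded to 2 decimals: 11.31

11.31


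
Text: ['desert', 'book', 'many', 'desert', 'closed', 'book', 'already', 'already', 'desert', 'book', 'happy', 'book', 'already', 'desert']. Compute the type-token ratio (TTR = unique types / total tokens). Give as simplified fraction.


Tokens: 14
Unique types: ('already', 'book', 'closed', 'desert', 'happy', 'many') = 6
TTR = 6/14
Simplify: divide both by 2 -> 3/7
TTR = 3/7

3/7


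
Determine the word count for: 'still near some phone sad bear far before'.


Counting words by splitting on spaces:
  Word 1: 'still'
  Word 2: 'near'
  Word 3: 'some'
  Word 4: 'phone'
  Word 5: 'sad'
  Word 6: 'bear'
  Word 7: 'far'
  Word 8: 'before'
Total words: 8

8


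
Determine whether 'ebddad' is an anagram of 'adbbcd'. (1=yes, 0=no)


Sort characters of 'ebddad': 'abddde'
Sort characters of 'adbbcd': 'abbcdd'
Sorted forms differ -> they are NOT anagrams
Result: 0

0


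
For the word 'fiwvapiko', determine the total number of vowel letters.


Scanning each character of 'fiwvapiko':
  Position 1: 'f' -> consonant (running count: 0)
  Position 2: 'i' -> vowel (running count: 1)
  Position 3: 'w' -> consonant (running count: 1)
  Position 4: 'v' -> consonant (running count: 1)
  Position 5: 'a' -> vowel (running count: 2)
  Position 6: 'p' -> consonant (running count: 2)
  Position 7: 'i' -> vowel (running count: 3)
  Position 8: 'k' -> consonant (running count: 3)
  Position 9: 'o' -> vowel (running count: 4)
Total vowels: 4

4


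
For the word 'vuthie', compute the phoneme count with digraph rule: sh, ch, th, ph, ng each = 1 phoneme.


Parsing 'vuthie' greedily, digraphs first:
  'v' -> consonant phoneme (phonemes so far: 1)
  'u' -> vowel phoneme (phonemes so far: 2)
  'th' -> digraph (1 consonant phoneme) (phonemes so far: 3)
  'i' -> vowel phoneme (phonemes so far: 4)
  'e' -> vowel phoneme (phonemes so far: 5)
Total phonemes: 5

5


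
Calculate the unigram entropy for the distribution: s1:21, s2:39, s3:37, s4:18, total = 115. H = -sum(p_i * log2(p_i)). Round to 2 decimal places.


Computing entropy H = -sum(p_i * log2(p_i)):
  s1: p = 21/115 = 0.1826, -p*log2(p) = 0.4480
  s2: p = 39/115 = 0.3391, -p*log2(p) = 0.5291
  s3: p = 37/115 = 0.3217, -p*log2(p) = 0.5264
  s4: p = 18/115 = 0.1565, -p*log2(p) = 0.4188
H = sum of terms = 1.9223
Rounded to 2 decimals: 1.92

1.92


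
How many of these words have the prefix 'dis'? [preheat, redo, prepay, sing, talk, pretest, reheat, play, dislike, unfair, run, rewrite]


Checking each word for prefix 'dis':
  'preheat' -> no (count: 0)
  'redo' -> no (count: 0)
  'prepay' -> no (count: 0)
  'sing' -> no (count: 0)
  'talk' -> no (count: 0)
  'pretest' -> no (count: 0)
  'reheat' -> no (count: 0)
  'play' -> no (count: 0)
  'dislike' -> YES, starts with 'dis' (count: 1)
  'unfair' -> no (count: 1)
  'run' -> no (count: 1)
  'rewrite' -> no (count: 1)
Total with prefix 'dis': 1

1


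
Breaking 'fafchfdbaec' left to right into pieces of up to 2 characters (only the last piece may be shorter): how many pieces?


'fafchfdbaec' has 11 characters.
Chunking with max size 2:
  Chunk 1: 'fa' (positions 0-1)
  Chunk 2: 'fc' (positions 2-3)
  Chunk 3: 'hf' (positions 4-5)
  Chunk 4: 'db' (positions 6-7)
  Chunk 5: 'ae' (positions 8-9)
  Chunk 6: 'c' (positions 10-10)
Total chunks: ceil(11 / 2) = 6

6


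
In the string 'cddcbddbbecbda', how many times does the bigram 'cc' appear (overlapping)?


Scanning 'cddcbddbbecbda' for bigram 'cc':
  Position 0: 'cd' -> no
  Position 1: 'dd' -> no
  Position 2: 'dc' -> no
  Position 3: 'cb' -> no
  Position 4: 'bd' -> no
  Position 5: 'dd' -> no
  Position 6: 'db' -> no
  Position 7: 'bb' -> no
  Position 8: 'be' -> no
  Position 9: 'ec' -> no
  Position 10: 'cb' -> no
  Position 11: 'bd' -> no
  Position 12: 'da' -> no
Total matches: 0

0


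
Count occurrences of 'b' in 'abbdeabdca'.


Scanning 'abbdeabdca' for 'b':
  Position 1: 'b' -> MATCH (count: 1)
  Position 2: 'b' -> MATCH (count: 2)
  Position 6: 'b' -> MATCH (count: 3)
Total occurrences of 'b': 3

3


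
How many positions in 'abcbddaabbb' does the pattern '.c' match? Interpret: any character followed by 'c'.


Pattern: .c means any character followed by 'c'.
Scanning 'abcbddaabbb' position-by-position:
  Pos 0: window 'ab' -> no
  Pos 1: window 'bc' -> MATCH
  Pos 2: window 'cb' -> no
  Pos 3: window 'bd' -> no
  Pos 4: window 'dd' -> no
  Pos 5: window 'da' -> no
  Pos 6: window 'aa' -> no
  Pos 7: window 'ab' -> no
  Pos 8: window 'bb' -> no
  Pos 9: window 'bb' -> no
  Pos 10: window 'b' -> no
Total matches: 1

1


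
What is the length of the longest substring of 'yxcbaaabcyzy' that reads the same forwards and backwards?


Scanning 'yxcbaaabcyzy' for palindromic substrings.
Substring at positions 2-8: 'cbaaabc'.
Check: reverse('cbaaabc') = 'cbaaabc' -> palindrome confirmed.
Neighbouring characters ('x' / 'y') break symmetry, so it cannot extend further.
No longer palindromic substring exists; longest length = 7

7


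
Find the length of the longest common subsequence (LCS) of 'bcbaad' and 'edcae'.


DP table for LCS of 'bcbaad' and 'edcae':
       e  d  c  a  e
    0  0  0  0  0  0
  b 0  0  0  0  0  0
  c 0  0  0  1  1  1
  b 0  0  0  1  1  1
  a 0  0  0  1  2  2
  a 0  0  0  1  2  2
  d 0  0  1  1  2  2
LCS: 'ca'
LCS length = 2

2


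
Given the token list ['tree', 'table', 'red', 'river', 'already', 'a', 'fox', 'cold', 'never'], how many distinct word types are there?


Listing all tokens and tracking unique types:
  Token 1: 'tree' -> NEW (unique so far: 1)
  Token 2: 'table' -> NEW (unique so far: 2)
  Token 3: 'red' -> NEW (unique so far: 3)
  Token 4: 'river' -> NEW (unique so far: 4)
  Token 5: 'already' -> NEW (unique so far: 5)
  Token 6: 'a' -> NEW (unique so far: 6)
  Token 7: 'fox' -> NEW (unique so far: 7)
  Token 8: 'cold' -> NEW (unique so far: 8)
  Token 9: 'never' -> NEW (unique so far: 9)
Unique types: ('a', 'already', 'cold', 'fox', 'never', 'red', 'river', 'table', 'tree')
Vocabulary size: 9

9


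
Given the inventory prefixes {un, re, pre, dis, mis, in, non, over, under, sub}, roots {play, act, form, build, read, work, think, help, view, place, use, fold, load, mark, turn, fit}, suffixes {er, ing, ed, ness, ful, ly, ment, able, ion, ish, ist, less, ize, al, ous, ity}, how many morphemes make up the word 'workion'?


Segmenting 'workion' against the inventory:
  'work' -> root (morpheme 1)
  'ion' -> suffix (morpheme 2)
Total morphemes: 2

2


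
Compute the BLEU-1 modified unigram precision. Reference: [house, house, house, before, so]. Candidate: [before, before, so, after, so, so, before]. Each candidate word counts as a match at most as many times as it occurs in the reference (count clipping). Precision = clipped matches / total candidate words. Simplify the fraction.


Reference word counts: {'before': 1, 'house': 3, 'so': 1}
Checking each candidate word (with clipping):
  'before' -> in reference (ref count 1, used 1/1) -> match (matches: 1)
  'before' -> ref count 1 already used up (1/1) -> clipped, no match (matches: 1)
  'so' -> in reference (ref count 1, used 1/1) -> match (matches: 2)
  'after' -> not in reference -> no match (matches: 2)
  'so' -> ref count 1 already used up (1/1) -> clipped, no match (matches: 2)
  'so' -> ref count 1 already used up (1/1) -> clipped, no match (matches: 2)
  'before' -> ref count 1 already used up (1/1) -> clipped, no match (matches: 2)
Clipped matches: 2, Candidate length: 7
Precision = 2/7

2/7


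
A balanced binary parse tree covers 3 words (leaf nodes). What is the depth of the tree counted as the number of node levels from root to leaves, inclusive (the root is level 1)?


In a balanced binary tree with n leaves the deepest leaf is ceil(log2(n)) edges below the root,
so counting node levels inclusive of root and leaves gives ceil(log2(n)) + 1 levels.
log2(3) = 1.5850
ceil(1.5850) = 2
levels = 2 + 1 = 3

3


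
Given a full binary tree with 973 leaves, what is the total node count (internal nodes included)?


Leaf nodes (terminals): 973
Internal nodes = n - 1 = 973 - 1 = 972
Total = leaves + internal = 973 + 972 = 1945

1945


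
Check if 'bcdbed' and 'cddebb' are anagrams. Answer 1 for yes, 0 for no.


Sort characters of 'bcdbed': 'bbcdde'
Sort characters of 'cddebb': 'bbcdde'
Sorted forms match -> they ARE anagrams
Result: 1

1


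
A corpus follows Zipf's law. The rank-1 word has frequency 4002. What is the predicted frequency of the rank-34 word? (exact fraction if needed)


Zipf's law: freq(rank) = f1 / rank
f1 = 4002, rank = 34
freq = 4002 / 34
GCD(4002, 34) = 2
Simplified: 2001/17

2001/17


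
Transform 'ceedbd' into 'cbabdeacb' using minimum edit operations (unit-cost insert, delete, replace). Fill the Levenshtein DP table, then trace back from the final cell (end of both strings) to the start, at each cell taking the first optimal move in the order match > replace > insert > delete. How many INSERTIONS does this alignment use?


Edit distance = 7. Backtracking from cell (6, 9) with preference match > replace > insert > delete,
then listing the resulting alignment 'ceedbd' -> 'cbabdeacb' left to right:
  Step 1: keep 'c'
  Step 2: insert 'b' [insertion #1]
  Step 3: insert 'a' [insertion #2]
  Step 4: insert 'b' [insertion #3]
  Step 5: replace e->d
  Step 6: keep 'e'
  Step 7: replace d->a
  Step 8: replace b->c
  Step 9: replace d->b
Total insertions: 3

3
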